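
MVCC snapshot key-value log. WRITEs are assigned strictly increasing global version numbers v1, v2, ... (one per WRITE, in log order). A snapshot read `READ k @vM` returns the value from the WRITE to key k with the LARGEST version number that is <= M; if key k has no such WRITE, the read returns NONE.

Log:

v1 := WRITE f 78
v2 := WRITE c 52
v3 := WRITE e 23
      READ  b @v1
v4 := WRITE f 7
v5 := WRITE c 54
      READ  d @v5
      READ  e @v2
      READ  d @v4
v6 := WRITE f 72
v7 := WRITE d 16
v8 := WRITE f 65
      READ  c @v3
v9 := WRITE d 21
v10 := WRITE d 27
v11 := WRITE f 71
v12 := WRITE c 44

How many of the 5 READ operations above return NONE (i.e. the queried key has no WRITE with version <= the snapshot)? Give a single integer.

v1: WRITE f=78  (f history now [(1, 78)])
v2: WRITE c=52  (c history now [(2, 52)])
v3: WRITE e=23  (e history now [(3, 23)])
READ b @v1: history=[] -> no version <= 1 -> NONE
v4: WRITE f=7  (f history now [(1, 78), (4, 7)])
v5: WRITE c=54  (c history now [(2, 52), (5, 54)])
READ d @v5: history=[] -> no version <= 5 -> NONE
READ e @v2: history=[(3, 23)] -> no version <= 2 -> NONE
READ d @v4: history=[] -> no version <= 4 -> NONE
v6: WRITE f=72  (f history now [(1, 78), (4, 7), (6, 72)])
v7: WRITE d=16  (d history now [(7, 16)])
v8: WRITE f=65  (f history now [(1, 78), (4, 7), (6, 72), (8, 65)])
READ c @v3: history=[(2, 52), (5, 54)] -> pick v2 -> 52
v9: WRITE d=21  (d history now [(7, 16), (9, 21)])
v10: WRITE d=27  (d history now [(7, 16), (9, 21), (10, 27)])
v11: WRITE f=71  (f history now [(1, 78), (4, 7), (6, 72), (8, 65), (11, 71)])
v12: WRITE c=44  (c history now [(2, 52), (5, 54), (12, 44)])
Read results in order: ['NONE', 'NONE', 'NONE', 'NONE', '52']
NONE count = 4

Answer: 4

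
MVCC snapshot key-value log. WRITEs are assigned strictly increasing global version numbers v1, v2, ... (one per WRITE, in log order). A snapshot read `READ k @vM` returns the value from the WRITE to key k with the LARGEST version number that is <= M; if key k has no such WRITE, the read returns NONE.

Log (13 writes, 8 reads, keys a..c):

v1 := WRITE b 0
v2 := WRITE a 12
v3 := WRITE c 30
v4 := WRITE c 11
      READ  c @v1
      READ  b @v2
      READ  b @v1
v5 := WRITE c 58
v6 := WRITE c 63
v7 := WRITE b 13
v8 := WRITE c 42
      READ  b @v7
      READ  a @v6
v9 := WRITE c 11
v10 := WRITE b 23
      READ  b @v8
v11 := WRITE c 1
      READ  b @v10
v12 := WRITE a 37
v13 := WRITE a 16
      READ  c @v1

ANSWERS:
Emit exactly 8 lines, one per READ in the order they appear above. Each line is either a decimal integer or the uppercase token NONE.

Answer: NONE
0
0
13
12
13
23
NONE

Derivation:
v1: WRITE b=0  (b history now [(1, 0)])
v2: WRITE a=12  (a history now [(2, 12)])
v3: WRITE c=30  (c history now [(3, 30)])
v4: WRITE c=11  (c history now [(3, 30), (4, 11)])
READ c @v1: history=[(3, 30), (4, 11)] -> no version <= 1 -> NONE
READ b @v2: history=[(1, 0)] -> pick v1 -> 0
READ b @v1: history=[(1, 0)] -> pick v1 -> 0
v5: WRITE c=58  (c history now [(3, 30), (4, 11), (5, 58)])
v6: WRITE c=63  (c history now [(3, 30), (4, 11), (5, 58), (6, 63)])
v7: WRITE b=13  (b history now [(1, 0), (7, 13)])
v8: WRITE c=42  (c history now [(3, 30), (4, 11), (5, 58), (6, 63), (8, 42)])
READ b @v7: history=[(1, 0), (7, 13)] -> pick v7 -> 13
READ a @v6: history=[(2, 12)] -> pick v2 -> 12
v9: WRITE c=11  (c history now [(3, 30), (4, 11), (5, 58), (6, 63), (8, 42), (9, 11)])
v10: WRITE b=23  (b history now [(1, 0), (7, 13), (10, 23)])
READ b @v8: history=[(1, 0), (7, 13), (10, 23)] -> pick v7 -> 13
v11: WRITE c=1  (c history now [(3, 30), (4, 11), (5, 58), (6, 63), (8, 42), (9, 11), (11, 1)])
READ b @v10: history=[(1, 0), (7, 13), (10, 23)] -> pick v10 -> 23
v12: WRITE a=37  (a history now [(2, 12), (12, 37)])
v13: WRITE a=16  (a history now [(2, 12), (12, 37), (13, 16)])
READ c @v1: history=[(3, 30), (4, 11), (5, 58), (6, 63), (8, 42), (9, 11), (11, 1)] -> no version <= 1 -> NONE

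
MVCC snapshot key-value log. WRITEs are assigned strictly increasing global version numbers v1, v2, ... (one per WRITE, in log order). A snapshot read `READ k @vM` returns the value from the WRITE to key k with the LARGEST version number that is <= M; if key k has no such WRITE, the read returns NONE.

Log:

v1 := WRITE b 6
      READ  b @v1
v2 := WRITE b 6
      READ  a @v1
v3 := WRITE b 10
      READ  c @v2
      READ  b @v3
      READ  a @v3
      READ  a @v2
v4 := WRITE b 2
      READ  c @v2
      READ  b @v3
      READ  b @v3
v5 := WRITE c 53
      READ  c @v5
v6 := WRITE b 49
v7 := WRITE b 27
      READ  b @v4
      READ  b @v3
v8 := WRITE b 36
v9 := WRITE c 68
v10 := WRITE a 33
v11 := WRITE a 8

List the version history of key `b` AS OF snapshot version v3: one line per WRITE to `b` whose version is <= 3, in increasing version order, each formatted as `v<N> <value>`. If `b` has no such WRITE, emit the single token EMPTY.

Scan writes for key=b with version <= 3:
  v1 WRITE b 6 -> keep
  v2 WRITE b 6 -> keep
  v3 WRITE b 10 -> keep
  v4 WRITE b 2 -> drop (> snap)
  v5 WRITE c 53 -> skip
  v6 WRITE b 49 -> drop (> snap)
  v7 WRITE b 27 -> drop (> snap)
  v8 WRITE b 36 -> drop (> snap)
  v9 WRITE c 68 -> skip
  v10 WRITE a 33 -> skip
  v11 WRITE a 8 -> skip
Collected: [(1, 6), (2, 6), (3, 10)]

Answer: v1 6
v2 6
v3 10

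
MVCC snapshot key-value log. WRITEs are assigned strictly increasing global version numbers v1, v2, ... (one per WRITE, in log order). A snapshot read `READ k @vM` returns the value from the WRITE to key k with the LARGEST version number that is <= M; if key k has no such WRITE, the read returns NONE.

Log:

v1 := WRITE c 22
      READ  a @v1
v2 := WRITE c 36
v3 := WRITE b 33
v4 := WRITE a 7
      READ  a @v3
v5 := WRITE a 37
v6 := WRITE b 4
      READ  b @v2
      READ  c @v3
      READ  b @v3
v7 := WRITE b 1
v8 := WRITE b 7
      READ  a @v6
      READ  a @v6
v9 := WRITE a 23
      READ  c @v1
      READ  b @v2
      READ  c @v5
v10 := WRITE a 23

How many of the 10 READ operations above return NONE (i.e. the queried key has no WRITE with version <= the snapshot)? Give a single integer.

Answer: 4

Derivation:
v1: WRITE c=22  (c history now [(1, 22)])
READ a @v1: history=[] -> no version <= 1 -> NONE
v2: WRITE c=36  (c history now [(1, 22), (2, 36)])
v3: WRITE b=33  (b history now [(3, 33)])
v4: WRITE a=7  (a history now [(4, 7)])
READ a @v3: history=[(4, 7)] -> no version <= 3 -> NONE
v5: WRITE a=37  (a history now [(4, 7), (5, 37)])
v6: WRITE b=4  (b history now [(3, 33), (6, 4)])
READ b @v2: history=[(3, 33), (6, 4)] -> no version <= 2 -> NONE
READ c @v3: history=[(1, 22), (2, 36)] -> pick v2 -> 36
READ b @v3: history=[(3, 33), (6, 4)] -> pick v3 -> 33
v7: WRITE b=1  (b history now [(3, 33), (6, 4), (7, 1)])
v8: WRITE b=7  (b history now [(3, 33), (6, 4), (7, 1), (8, 7)])
READ a @v6: history=[(4, 7), (5, 37)] -> pick v5 -> 37
READ a @v6: history=[(4, 7), (5, 37)] -> pick v5 -> 37
v9: WRITE a=23  (a history now [(4, 7), (5, 37), (9, 23)])
READ c @v1: history=[(1, 22), (2, 36)] -> pick v1 -> 22
READ b @v2: history=[(3, 33), (6, 4), (7, 1), (8, 7)] -> no version <= 2 -> NONE
READ c @v5: history=[(1, 22), (2, 36)] -> pick v2 -> 36
v10: WRITE a=23  (a history now [(4, 7), (5, 37), (9, 23), (10, 23)])
Read results in order: ['NONE', 'NONE', 'NONE', '36', '33', '37', '37', '22', 'NONE', '36']
NONE count = 4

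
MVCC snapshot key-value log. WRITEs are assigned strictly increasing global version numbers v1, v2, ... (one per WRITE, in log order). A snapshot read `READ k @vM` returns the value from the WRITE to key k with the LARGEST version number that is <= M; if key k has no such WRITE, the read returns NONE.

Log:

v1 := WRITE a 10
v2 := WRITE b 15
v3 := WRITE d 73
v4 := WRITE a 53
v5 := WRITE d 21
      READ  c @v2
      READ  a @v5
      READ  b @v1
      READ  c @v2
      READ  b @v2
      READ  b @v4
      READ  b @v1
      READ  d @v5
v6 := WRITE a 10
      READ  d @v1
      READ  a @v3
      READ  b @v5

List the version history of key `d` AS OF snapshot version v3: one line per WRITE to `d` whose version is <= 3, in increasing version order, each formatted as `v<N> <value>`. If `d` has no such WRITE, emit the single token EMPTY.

Scan writes for key=d with version <= 3:
  v1 WRITE a 10 -> skip
  v2 WRITE b 15 -> skip
  v3 WRITE d 73 -> keep
  v4 WRITE a 53 -> skip
  v5 WRITE d 21 -> drop (> snap)
  v6 WRITE a 10 -> skip
Collected: [(3, 73)]

Answer: v3 73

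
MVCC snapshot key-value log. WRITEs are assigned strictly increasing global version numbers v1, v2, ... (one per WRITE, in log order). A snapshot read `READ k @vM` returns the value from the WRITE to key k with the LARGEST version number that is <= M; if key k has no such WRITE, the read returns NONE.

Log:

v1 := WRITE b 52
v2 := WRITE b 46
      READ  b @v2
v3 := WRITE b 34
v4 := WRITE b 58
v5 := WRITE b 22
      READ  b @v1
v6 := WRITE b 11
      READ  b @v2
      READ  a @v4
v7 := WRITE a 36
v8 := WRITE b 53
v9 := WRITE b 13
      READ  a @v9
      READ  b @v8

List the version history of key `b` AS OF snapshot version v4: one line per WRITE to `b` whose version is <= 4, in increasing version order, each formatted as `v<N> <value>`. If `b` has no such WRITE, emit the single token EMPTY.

Answer: v1 52
v2 46
v3 34
v4 58

Derivation:
Scan writes for key=b with version <= 4:
  v1 WRITE b 52 -> keep
  v2 WRITE b 46 -> keep
  v3 WRITE b 34 -> keep
  v4 WRITE b 58 -> keep
  v5 WRITE b 22 -> drop (> snap)
  v6 WRITE b 11 -> drop (> snap)
  v7 WRITE a 36 -> skip
  v8 WRITE b 53 -> drop (> snap)
  v9 WRITE b 13 -> drop (> snap)
Collected: [(1, 52), (2, 46), (3, 34), (4, 58)]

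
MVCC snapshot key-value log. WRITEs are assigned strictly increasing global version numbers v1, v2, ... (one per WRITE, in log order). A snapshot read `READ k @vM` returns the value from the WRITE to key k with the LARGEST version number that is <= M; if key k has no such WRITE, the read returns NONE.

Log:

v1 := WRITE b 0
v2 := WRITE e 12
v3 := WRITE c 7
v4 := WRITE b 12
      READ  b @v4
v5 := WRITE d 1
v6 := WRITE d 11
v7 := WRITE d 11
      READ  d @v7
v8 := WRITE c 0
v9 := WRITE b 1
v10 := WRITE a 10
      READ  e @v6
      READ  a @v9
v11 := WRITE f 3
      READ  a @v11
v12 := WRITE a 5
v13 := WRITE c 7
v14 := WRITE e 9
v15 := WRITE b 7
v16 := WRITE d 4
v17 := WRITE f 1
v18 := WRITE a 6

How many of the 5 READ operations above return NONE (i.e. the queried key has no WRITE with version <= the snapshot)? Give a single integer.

v1: WRITE b=0  (b history now [(1, 0)])
v2: WRITE e=12  (e history now [(2, 12)])
v3: WRITE c=7  (c history now [(3, 7)])
v4: WRITE b=12  (b history now [(1, 0), (4, 12)])
READ b @v4: history=[(1, 0), (4, 12)] -> pick v4 -> 12
v5: WRITE d=1  (d history now [(5, 1)])
v6: WRITE d=11  (d history now [(5, 1), (6, 11)])
v7: WRITE d=11  (d history now [(5, 1), (6, 11), (7, 11)])
READ d @v7: history=[(5, 1), (6, 11), (7, 11)] -> pick v7 -> 11
v8: WRITE c=0  (c history now [(3, 7), (8, 0)])
v9: WRITE b=1  (b history now [(1, 0), (4, 12), (9, 1)])
v10: WRITE a=10  (a history now [(10, 10)])
READ e @v6: history=[(2, 12)] -> pick v2 -> 12
READ a @v9: history=[(10, 10)] -> no version <= 9 -> NONE
v11: WRITE f=3  (f history now [(11, 3)])
READ a @v11: history=[(10, 10)] -> pick v10 -> 10
v12: WRITE a=5  (a history now [(10, 10), (12, 5)])
v13: WRITE c=7  (c history now [(3, 7), (8, 0), (13, 7)])
v14: WRITE e=9  (e history now [(2, 12), (14, 9)])
v15: WRITE b=7  (b history now [(1, 0), (4, 12), (9, 1), (15, 7)])
v16: WRITE d=4  (d history now [(5, 1), (6, 11), (7, 11), (16, 4)])
v17: WRITE f=1  (f history now [(11, 3), (17, 1)])
v18: WRITE a=6  (a history now [(10, 10), (12, 5), (18, 6)])
Read results in order: ['12', '11', '12', 'NONE', '10']
NONE count = 1

Answer: 1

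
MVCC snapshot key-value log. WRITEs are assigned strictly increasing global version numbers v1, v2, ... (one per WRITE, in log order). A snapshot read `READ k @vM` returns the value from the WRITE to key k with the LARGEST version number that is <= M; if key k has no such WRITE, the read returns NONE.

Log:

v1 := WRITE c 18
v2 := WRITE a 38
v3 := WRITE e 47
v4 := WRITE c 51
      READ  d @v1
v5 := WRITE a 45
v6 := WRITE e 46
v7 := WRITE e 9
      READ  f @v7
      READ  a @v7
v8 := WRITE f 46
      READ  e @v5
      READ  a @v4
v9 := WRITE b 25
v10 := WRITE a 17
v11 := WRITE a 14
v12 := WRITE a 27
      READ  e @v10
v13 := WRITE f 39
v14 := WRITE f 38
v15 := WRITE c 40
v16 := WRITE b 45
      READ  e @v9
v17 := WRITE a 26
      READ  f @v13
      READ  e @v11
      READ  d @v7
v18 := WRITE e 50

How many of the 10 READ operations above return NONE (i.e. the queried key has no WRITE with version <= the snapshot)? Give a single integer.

Answer: 3

Derivation:
v1: WRITE c=18  (c history now [(1, 18)])
v2: WRITE a=38  (a history now [(2, 38)])
v3: WRITE e=47  (e history now [(3, 47)])
v4: WRITE c=51  (c history now [(1, 18), (4, 51)])
READ d @v1: history=[] -> no version <= 1 -> NONE
v5: WRITE a=45  (a history now [(2, 38), (5, 45)])
v6: WRITE e=46  (e history now [(3, 47), (6, 46)])
v7: WRITE e=9  (e history now [(3, 47), (6, 46), (7, 9)])
READ f @v7: history=[] -> no version <= 7 -> NONE
READ a @v7: history=[(2, 38), (5, 45)] -> pick v5 -> 45
v8: WRITE f=46  (f history now [(8, 46)])
READ e @v5: history=[(3, 47), (6, 46), (7, 9)] -> pick v3 -> 47
READ a @v4: history=[(2, 38), (5, 45)] -> pick v2 -> 38
v9: WRITE b=25  (b history now [(9, 25)])
v10: WRITE a=17  (a history now [(2, 38), (5, 45), (10, 17)])
v11: WRITE a=14  (a history now [(2, 38), (5, 45), (10, 17), (11, 14)])
v12: WRITE a=27  (a history now [(2, 38), (5, 45), (10, 17), (11, 14), (12, 27)])
READ e @v10: history=[(3, 47), (6, 46), (7, 9)] -> pick v7 -> 9
v13: WRITE f=39  (f history now [(8, 46), (13, 39)])
v14: WRITE f=38  (f history now [(8, 46), (13, 39), (14, 38)])
v15: WRITE c=40  (c history now [(1, 18), (4, 51), (15, 40)])
v16: WRITE b=45  (b history now [(9, 25), (16, 45)])
READ e @v9: history=[(3, 47), (6, 46), (7, 9)] -> pick v7 -> 9
v17: WRITE a=26  (a history now [(2, 38), (5, 45), (10, 17), (11, 14), (12, 27), (17, 26)])
READ f @v13: history=[(8, 46), (13, 39), (14, 38)] -> pick v13 -> 39
READ e @v11: history=[(3, 47), (6, 46), (7, 9)] -> pick v7 -> 9
READ d @v7: history=[] -> no version <= 7 -> NONE
v18: WRITE e=50  (e history now [(3, 47), (6, 46), (7, 9), (18, 50)])
Read results in order: ['NONE', 'NONE', '45', '47', '38', '9', '9', '39', '9', 'NONE']
NONE count = 3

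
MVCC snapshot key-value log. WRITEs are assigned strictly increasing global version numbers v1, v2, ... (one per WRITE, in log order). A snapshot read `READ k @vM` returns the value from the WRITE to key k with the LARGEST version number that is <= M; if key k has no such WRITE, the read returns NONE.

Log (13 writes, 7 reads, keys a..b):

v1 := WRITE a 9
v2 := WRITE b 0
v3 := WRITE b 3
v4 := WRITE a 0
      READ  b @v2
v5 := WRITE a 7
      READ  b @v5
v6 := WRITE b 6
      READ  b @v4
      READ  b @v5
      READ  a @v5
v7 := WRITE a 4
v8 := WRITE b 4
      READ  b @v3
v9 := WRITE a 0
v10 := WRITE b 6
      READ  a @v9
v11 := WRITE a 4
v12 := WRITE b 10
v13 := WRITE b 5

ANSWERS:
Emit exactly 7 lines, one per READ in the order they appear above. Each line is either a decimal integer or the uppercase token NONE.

v1: WRITE a=9  (a history now [(1, 9)])
v2: WRITE b=0  (b history now [(2, 0)])
v3: WRITE b=3  (b history now [(2, 0), (3, 3)])
v4: WRITE a=0  (a history now [(1, 9), (4, 0)])
READ b @v2: history=[(2, 0), (3, 3)] -> pick v2 -> 0
v5: WRITE a=7  (a history now [(1, 9), (4, 0), (5, 7)])
READ b @v5: history=[(2, 0), (3, 3)] -> pick v3 -> 3
v6: WRITE b=6  (b history now [(2, 0), (3, 3), (6, 6)])
READ b @v4: history=[(2, 0), (3, 3), (6, 6)] -> pick v3 -> 3
READ b @v5: history=[(2, 0), (3, 3), (6, 6)] -> pick v3 -> 3
READ a @v5: history=[(1, 9), (4, 0), (5, 7)] -> pick v5 -> 7
v7: WRITE a=4  (a history now [(1, 9), (4, 0), (5, 7), (7, 4)])
v8: WRITE b=4  (b history now [(2, 0), (3, 3), (6, 6), (8, 4)])
READ b @v3: history=[(2, 0), (3, 3), (6, 6), (8, 4)] -> pick v3 -> 3
v9: WRITE a=0  (a history now [(1, 9), (4, 0), (5, 7), (7, 4), (9, 0)])
v10: WRITE b=6  (b history now [(2, 0), (3, 3), (6, 6), (8, 4), (10, 6)])
READ a @v9: history=[(1, 9), (4, 0), (5, 7), (7, 4), (9, 0)] -> pick v9 -> 0
v11: WRITE a=4  (a history now [(1, 9), (4, 0), (5, 7), (7, 4), (9, 0), (11, 4)])
v12: WRITE b=10  (b history now [(2, 0), (3, 3), (6, 6), (8, 4), (10, 6), (12, 10)])
v13: WRITE b=5  (b history now [(2, 0), (3, 3), (6, 6), (8, 4), (10, 6), (12, 10), (13, 5)])

Answer: 0
3
3
3
7
3
0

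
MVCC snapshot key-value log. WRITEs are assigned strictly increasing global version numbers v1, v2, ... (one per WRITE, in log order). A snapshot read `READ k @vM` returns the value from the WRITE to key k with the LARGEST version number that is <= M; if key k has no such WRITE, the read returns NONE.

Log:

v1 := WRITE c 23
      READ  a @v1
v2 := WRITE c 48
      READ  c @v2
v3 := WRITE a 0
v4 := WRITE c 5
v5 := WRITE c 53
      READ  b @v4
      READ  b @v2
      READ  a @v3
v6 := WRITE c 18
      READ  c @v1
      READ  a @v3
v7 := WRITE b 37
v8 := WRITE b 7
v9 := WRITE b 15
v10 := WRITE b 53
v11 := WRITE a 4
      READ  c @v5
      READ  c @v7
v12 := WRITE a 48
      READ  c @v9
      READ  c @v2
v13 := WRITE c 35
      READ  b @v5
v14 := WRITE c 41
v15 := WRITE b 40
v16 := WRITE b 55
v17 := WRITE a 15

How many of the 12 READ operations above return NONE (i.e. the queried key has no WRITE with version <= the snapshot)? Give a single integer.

Answer: 4

Derivation:
v1: WRITE c=23  (c history now [(1, 23)])
READ a @v1: history=[] -> no version <= 1 -> NONE
v2: WRITE c=48  (c history now [(1, 23), (2, 48)])
READ c @v2: history=[(1, 23), (2, 48)] -> pick v2 -> 48
v3: WRITE a=0  (a history now [(3, 0)])
v4: WRITE c=5  (c history now [(1, 23), (2, 48), (4, 5)])
v5: WRITE c=53  (c history now [(1, 23), (2, 48), (4, 5), (5, 53)])
READ b @v4: history=[] -> no version <= 4 -> NONE
READ b @v2: history=[] -> no version <= 2 -> NONE
READ a @v3: history=[(3, 0)] -> pick v3 -> 0
v6: WRITE c=18  (c history now [(1, 23), (2, 48), (4, 5), (5, 53), (6, 18)])
READ c @v1: history=[(1, 23), (2, 48), (4, 5), (5, 53), (6, 18)] -> pick v1 -> 23
READ a @v3: history=[(3, 0)] -> pick v3 -> 0
v7: WRITE b=37  (b history now [(7, 37)])
v8: WRITE b=7  (b history now [(7, 37), (8, 7)])
v9: WRITE b=15  (b history now [(7, 37), (8, 7), (9, 15)])
v10: WRITE b=53  (b history now [(7, 37), (8, 7), (9, 15), (10, 53)])
v11: WRITE a=4  (a history now [(3, 0), (11, 4)])
READ c @v5: history=[(1, 23), (2, 48), (4, 5), (5, 53), (6, 18)] -> pick v5 -> 53
READ c @v7: history=[(1, 23), (2, 48), (4, 5), (5, 53), (6, 18)] -> pick v6 -> 18
v12: WRITE a=48  (a history now [(3, 0), (11, 4), (12, 48)])
READ c @v9: history=[(1, 23), (2, 48), (4, 5), (5, 53), (6, 18)] -> pick v6 -> 18
READ c @v2: history=[(1, 23), (2, 48), (4, 5), (5, 53), (6, 18)] -> pick v2 -> 48
v13: WRITE c=35  (c history now [(1, 23), (2, 48), (4, 5), (5, 53), (6, 18), (13, 35)])
READ b @v5: history=[(7, 37), (8, 7), (9, 15), (10, 53)] -> no version <= 5 -> NONE
v14: WRITE c=41  (c history now [(1, 23), (2, 48), (4, 5), (5, 53), (6, 18), (13, 35), (14, 41)])
v15: WRITE b=40  (b history now [(7, 37), (8, 7), (9, 15), (10, 53), (15, 40)])
v16: WRITE b=55  (b history now [(7, 37), (8, 7), (9, 15), (10, 53), (15, 40), (16, 55)])
v17: WRITE a=15  (a history now [(3, 0), (11, 4), (12, 48), (17, 15)])
Read results in order: ['NONE', '48', 'NONE', 'NONE', '0', '23', '0', '53', '18', '18', '48', 'NONE']
NONE count = 4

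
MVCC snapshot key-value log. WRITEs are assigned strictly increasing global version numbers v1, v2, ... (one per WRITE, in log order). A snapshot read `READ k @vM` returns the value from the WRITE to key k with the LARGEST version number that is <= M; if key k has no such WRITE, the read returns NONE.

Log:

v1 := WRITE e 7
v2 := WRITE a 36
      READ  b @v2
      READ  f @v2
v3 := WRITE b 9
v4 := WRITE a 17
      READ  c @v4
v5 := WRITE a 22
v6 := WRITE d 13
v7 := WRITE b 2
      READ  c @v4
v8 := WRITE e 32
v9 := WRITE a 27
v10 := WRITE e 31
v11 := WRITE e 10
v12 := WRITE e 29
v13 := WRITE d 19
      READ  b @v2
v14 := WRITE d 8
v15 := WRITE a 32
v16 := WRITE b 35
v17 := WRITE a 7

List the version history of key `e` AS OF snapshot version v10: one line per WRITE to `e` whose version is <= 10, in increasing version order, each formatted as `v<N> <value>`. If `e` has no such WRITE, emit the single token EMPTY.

Answer: v1 7
v8 32
v10 31

Derivation:
Scan writes for key=e with version <= 10:
  v1 WRITE e 7 -> keep
  v2 WRITE a 36 -> skip
  v3 WRITE b 9 -> skip
  v4 WRITE a 17 -> skip
  v5 WRITE a 22 -> skip
  v6 WRITE d 13 -> skip
  v7 WRITE b 2 -> skip
  v8 WRITE e 32 -> keep
  v9 WRITE a 27 -> skip
  v10 WRITE e 31 -> keep
  v11 WRITE e 10 -> drop (> snap)
  v12 WRITE e 29 -> drop (> snap)
  v13 WRITE d 19 -> skip
  v14 WRITE d 8 -> skip
  v15 WRITE a 32 -> skip
  v16 WRITE b 35 -> skip
  v17 WRITE a 7 -> skip
Collected: [(1, 7), (8, 32), (10, 31)]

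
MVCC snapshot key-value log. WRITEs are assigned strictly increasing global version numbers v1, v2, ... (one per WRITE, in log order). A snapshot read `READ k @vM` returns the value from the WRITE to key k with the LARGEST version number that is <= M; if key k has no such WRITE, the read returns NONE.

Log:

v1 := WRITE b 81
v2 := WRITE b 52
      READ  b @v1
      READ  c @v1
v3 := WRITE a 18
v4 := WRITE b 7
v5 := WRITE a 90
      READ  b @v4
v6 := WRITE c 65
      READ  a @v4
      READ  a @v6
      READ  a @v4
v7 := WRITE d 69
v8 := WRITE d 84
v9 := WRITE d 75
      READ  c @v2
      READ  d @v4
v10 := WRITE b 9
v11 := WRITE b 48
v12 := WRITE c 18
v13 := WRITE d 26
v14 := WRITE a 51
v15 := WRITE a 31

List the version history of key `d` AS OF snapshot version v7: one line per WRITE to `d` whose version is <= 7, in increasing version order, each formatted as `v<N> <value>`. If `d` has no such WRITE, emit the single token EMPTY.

Scan writes for key=d with version <= 7:
  v1 WRITE b 81 -> skip
  v2 WRITE b 52 -> skip
  v3 WRITE a 18 -> skip
  v4 WRITE b 7 -> skip
  v5 WRITE a 90 -> skip
  v6 WRITE c 65 -> skip
  v7 WRITE d 69 -> keep
  v8 WRITE d 84 -> drop (> snap)
  v9 WRITE d 75 -> drop (> snap)
  v10 WRITE b 9 -> skip
  v11 WRITE b 48 -> skip
  v12 WRITE c 18 -> skip
  v13 WRITE d 26 -> drop (> snap)
  v14 WRITE a 51 -> skip
  v15 WRITE a 31 -> skip
Collected: [(7, 69)]

Answer: v7 69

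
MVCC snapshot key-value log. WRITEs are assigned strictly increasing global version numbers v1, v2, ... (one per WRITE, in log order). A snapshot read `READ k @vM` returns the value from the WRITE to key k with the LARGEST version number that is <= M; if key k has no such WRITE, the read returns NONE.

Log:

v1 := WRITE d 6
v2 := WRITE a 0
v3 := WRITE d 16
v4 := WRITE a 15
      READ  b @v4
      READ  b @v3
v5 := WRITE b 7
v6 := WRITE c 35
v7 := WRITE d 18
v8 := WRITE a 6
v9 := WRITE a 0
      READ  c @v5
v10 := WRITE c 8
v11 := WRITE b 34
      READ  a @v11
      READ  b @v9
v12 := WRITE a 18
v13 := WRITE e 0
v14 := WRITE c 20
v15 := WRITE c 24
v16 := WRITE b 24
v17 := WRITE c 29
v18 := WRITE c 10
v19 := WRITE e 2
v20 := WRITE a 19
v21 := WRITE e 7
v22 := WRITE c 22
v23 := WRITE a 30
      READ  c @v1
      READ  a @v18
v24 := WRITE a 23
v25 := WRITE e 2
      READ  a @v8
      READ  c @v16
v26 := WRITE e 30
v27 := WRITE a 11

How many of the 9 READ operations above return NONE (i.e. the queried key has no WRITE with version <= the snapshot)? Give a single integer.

Answer: 4

Derivation:
v1: WRITE d=6  (d history now [(1, 6)])
v2: WRITE a=0  (a history now [(2, 0)])
v3: WRITE d=16  (d history now [(1, 6), (3, 16)])
v4: WRITE a=15  (a history now [(2, 0), (4, 15)])
READ b @v4: history=[] -> no version <= 4 -> NONE
READ b @v3: history=[] -> no version <= 3 -> NONE
v5: WRITE b=7  (b history now [(5, 7)])
v6: WRITE c=35  (c history now [(6, 35)])
v7: WRITE d=18  (d history now [(1, 6), (3, 16), (7, 18)])
v8: WRITE a=6  (a history now [(2, 0), (4, 15), (8, 6)])
v9: WRITE a=0  (a history now [(2, 0), (4, 15), (8, 6), (9, 0)])
READ c @v5: history=[(6, 35)] -> no version <= 5 -> NONE
v10: WRITE c=8  (c history now [(6, 35), (10, 8)])
v11: WRITE b=34  (b history now [(5, 7), (11, 34)])
READ a @v11: history=[(2, 0), (4, 15), (8, 6), (9, 0)] -> pick v9 -> 0
READ b @v9: history=[(5, 7), (11, 34)] -> pick v5 -> 7
v12: WRITE a=18  (a history now [(2, 0), (4, 15), (8, 6), (9, 0), (12, 18)])
v13: WRITE e=0  (e history now [(13, 0)])
v14: WRITE c=20  (c history now [(6, 35), (10, 8), (14, 20)])
v15: WRITE c=24  (c history now [(6, 35), (10, 8), (14, 20), (15, 24)])
v16: WRITE b=24  (b history now [(5, 7), (11, 34), (16, 24)])
v17: WRITE c=29  (c history now [(6, 35), (10, 8), (14, 20), (15, 24), (17, 29)])
v18: WRITE c=10  (c history now [(6, 35), (10, 8), (14, 20), (15, 24), (17, 29), (18, 10)])
v19: WRITE e=2  (e history now [(13, 0), (19, 2)])
v20: WRITE a=19  (a history now [(2, 0), (4, 15), (8, 6), (9, 0), (12, 18), (20, 19)])
v21: WRITE e=7  (e history now [(13, 0), (19, 2), (21, 7)])
v22: WRITE c=22  (c history now [(6, 35), (10, 8), (14, 20), (15, 24), (17, 29), (18, 10), (22, 22)])
v23: WRITE a=30  (a history now [(2, 0), (4, 15), (8, 6), (9, 0), (12, 18), (20, 19), (23, 30)])
READ c @v1: history=[(6, 35), (10, 8), (14, 20), (15, 24), (17, 29), (18, 10), (22, 22)] -> no version <= 1 -> NONE
READ a @v18: history=[(2, 0), (4, 15), (8, 6), (9, 0), (12, 18), (20, 19), (23, 30)] -> pick v12 -> 18
v24: WRITE a=23  (a history now [(2, 0), (4, 15), (8, 6), (9, 0), (12, 18), (20, 19), (23, 30), (24, 23)])
v25: WRITE e=2  (e history now [(13, 0), (19, 2), (21, 7), (25, 2)])
READ a @v8: history=[(2, 0), (4, 15), (8, 6), (9, 0), (12, 18), (20, 19), (23, 30), (24, 23)] -> pick v8 -> 6
READ c @v16: history=[(6, 35), (10, 8), (14, 20), (15, 24), (17, 29), (18, 10), (22, 22)] -> pick v15 -> 24
v26: WRITE e=30  (e history now [(13, 0), (19, 2), (21, 7), (25, 2), (26, 30)])
v27: WRITE a=11  (a history now [(2, 0), (4, 15), (8, 6), (9, 0), (12, 18), (20, 19), (23, 30), (24, 23), (27, 11)])
Read results in order: ['NONE', 'NONE', 'NONE', '0', '7', 'NONE', '18', '6', '24']
NONE count = 4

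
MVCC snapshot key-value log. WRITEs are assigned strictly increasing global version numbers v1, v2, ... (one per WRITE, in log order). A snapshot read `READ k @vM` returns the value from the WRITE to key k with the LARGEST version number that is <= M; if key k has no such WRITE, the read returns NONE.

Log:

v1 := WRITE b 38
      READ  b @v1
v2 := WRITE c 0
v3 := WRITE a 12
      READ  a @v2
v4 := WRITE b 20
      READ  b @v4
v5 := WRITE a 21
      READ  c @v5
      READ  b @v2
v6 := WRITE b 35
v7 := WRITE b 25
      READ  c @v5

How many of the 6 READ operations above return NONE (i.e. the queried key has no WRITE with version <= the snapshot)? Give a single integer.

v1: WRITE b=38  (b history now [(1, 38)])
READ b @v1: history=[(1, 38)] -> pick v1 -> 38
v2: WRITE c=0  (c history now [(2, 0)])
v3: WRITE a=12  (a history now [(3, 12)])
READ a @v2: history=[(3, 12)] -> no version <= 2 -> NONE
v4: WRITE b=20  (b history now [(1, 38), (4, 20)])
READ b @v4: history=[(1, 38), (4, 20)] -> pick v4 -> 20
v5: WRITE a=21  (a history now [(3, 12), (5, 21)])
READ c @v5: history=[(2, 0)] -> pick v2 -> 0
READ b @v2: history=[(1, 38), (4, 20)] -> pick v1 -> 38
v6: WRITE b=35  (b history now [(1, 38), (4, 20), (6, 35)])
v7: WRITE b=25  (b history now [(1, 38), (4, 20), (6, 35), (7, 25)])
READ c @v5: history=[(2, 0)] -> pick v2 -> 0
Read results in order: ['38', 'NONE', '20', '0', '38', '0']
NONE count = 1

Answer: 1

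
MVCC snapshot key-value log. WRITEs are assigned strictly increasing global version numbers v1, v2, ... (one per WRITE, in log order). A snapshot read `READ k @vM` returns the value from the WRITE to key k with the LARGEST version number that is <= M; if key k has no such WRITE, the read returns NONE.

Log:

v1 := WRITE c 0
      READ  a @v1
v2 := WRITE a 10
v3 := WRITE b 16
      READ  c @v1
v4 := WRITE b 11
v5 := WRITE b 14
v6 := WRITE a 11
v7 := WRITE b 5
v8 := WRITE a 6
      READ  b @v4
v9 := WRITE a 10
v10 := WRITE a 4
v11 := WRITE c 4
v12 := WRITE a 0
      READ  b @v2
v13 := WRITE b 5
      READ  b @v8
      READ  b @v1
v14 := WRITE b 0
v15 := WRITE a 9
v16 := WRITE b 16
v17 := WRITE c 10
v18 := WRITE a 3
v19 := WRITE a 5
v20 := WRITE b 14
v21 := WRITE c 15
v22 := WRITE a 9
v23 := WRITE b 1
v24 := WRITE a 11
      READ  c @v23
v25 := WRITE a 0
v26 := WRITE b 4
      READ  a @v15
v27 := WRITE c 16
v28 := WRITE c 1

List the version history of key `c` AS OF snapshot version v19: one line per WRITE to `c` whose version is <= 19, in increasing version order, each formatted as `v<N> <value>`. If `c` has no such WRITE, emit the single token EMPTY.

Scan writes for key=c with version <= 19:
  v1 WRITE c 0 -> keep
  v2 WRITE a 10 -> skip
  v3 WRITE b 16 -> skip
  v4 WRITE b 11 -> skip
  v5 WRITE b 14 -> skip
  v6 WRITE a 11 -> skip
  v7 WRITE b 5 -> skip
  v8 WRITE a 6 -> skip
  v9 WRITE a 10 -> skip
  v10 WRITE a 4 -> skip
  v11 WRITE c 4 -> keep
  v12 WRITE a 0 -> skip
  v13 WRITE b 5 -> skip
  v14 WRITE b 0 -> skip
  v15 WRITE a 9 -> skip
  v16 WRITE b 16 -> skip
  v17 WRITE c 10 -> keep
  v18 WRITE a 3 -> skip
  v19 WRITE a 5 -> skip
  v20 WRITE b 14 -> skip
  v21 WRITE c 15 -> drop (> snap)
  v22 WRITE a 9 -> skip
  v23 WRITE b 1 -> skip
  v24 WRITE a 11 -> skip
  v25 WRITE a 0 -> skip
  v26 WRITE b 4 -> skip
  v27 WRITE c 16 -> drop (> snap)
  v28 WRITE c 1 -> drop (> snap)
Collected: [(1, 0), (11, 4), (17, 10)]

Answer: v1 0
v11 4
v17 10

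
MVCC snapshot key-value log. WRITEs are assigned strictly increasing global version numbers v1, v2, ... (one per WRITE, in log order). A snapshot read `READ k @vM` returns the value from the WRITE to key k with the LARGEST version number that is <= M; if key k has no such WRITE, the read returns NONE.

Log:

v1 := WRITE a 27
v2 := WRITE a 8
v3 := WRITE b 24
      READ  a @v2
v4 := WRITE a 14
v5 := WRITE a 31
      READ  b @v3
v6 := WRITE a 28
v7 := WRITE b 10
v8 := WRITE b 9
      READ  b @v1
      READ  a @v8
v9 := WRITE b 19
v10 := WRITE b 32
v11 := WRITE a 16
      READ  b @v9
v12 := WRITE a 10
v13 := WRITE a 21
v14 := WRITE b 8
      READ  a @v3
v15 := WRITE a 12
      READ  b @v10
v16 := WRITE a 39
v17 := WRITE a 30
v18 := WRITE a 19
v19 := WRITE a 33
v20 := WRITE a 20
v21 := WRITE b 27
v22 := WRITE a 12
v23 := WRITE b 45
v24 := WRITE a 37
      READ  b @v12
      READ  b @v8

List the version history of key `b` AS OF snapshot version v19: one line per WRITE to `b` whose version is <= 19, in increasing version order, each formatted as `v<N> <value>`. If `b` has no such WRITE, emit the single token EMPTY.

Answer: v3 24
v7 10
v8 9
v9 19
v10 32
v14 8

Derivation:
Scan writes for key=b with version <= 19:
  v1 WRITE a 27 -> skip
  v2 WRITE a 8 -> skip
  v3 WRITE b 24 -> keep
  v4 WRITE a 14 -> skip
  v5 WRITE a 31 -> skip
  v6 WRITE a 28 -> skip
  v7 WRITE b 10 -> keep
  v8 WRITE b 9 -> keep
  v9 WRITE b 19 -> keep
  v10 WRITE b 32 -> keep
  v11 WRITE a 16 -> skip
  v12 WRITE a 10 -> skip
  v13 WRITE a 21 -> skip
  v14 WRITE b 8 -> keep
  v15 WRITE a 12 -> skip
  v16 WRITE a 39 -> skip
  v17 WRITE a 30 -> skip
  v18 WRITE a 19 -> skip
  v19 WRITE a 33 -> skip
  v20 WRITE a 20 -> skip
  v21 WRITE b 27 -> drop (> snap)
  v22 WRITE a 12 -> skip
  v23 WRITE b 45 -> drop (> snap)
  v24 WRITE a 37 -> skip
Collected: [(3, 24), (7, 10), (8, 9), (9, 19), (10, 32), (14, 8)]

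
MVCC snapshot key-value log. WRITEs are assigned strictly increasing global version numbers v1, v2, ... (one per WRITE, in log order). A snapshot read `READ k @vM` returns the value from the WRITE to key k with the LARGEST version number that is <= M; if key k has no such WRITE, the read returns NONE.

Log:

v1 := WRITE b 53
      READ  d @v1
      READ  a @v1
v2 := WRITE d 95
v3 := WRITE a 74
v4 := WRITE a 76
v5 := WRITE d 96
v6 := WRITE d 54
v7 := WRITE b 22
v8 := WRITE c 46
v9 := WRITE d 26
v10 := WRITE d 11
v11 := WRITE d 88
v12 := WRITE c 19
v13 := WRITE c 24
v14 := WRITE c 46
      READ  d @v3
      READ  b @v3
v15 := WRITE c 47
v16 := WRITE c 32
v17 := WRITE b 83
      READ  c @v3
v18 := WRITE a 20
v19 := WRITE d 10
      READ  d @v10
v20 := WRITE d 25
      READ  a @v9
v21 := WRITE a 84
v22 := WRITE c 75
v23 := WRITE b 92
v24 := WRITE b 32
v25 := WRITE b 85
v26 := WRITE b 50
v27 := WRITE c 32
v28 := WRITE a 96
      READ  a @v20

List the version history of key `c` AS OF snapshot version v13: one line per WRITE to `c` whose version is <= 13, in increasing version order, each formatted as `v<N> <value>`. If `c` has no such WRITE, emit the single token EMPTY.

Scan writes for key=c with version <= 13:
  v1 WRITE b 53 -> skip
  v2 WRITE d 95 -> skip
  v3 WRITE a 74 -> skip
  v4 WRITE a 76 -> skip
  v5 WRITE d 96 -> skip
  v6 WRITE d 54 -> skip
  v7 WRITE b 22 -> skip
  v8 WRITE c 46 -> keep
  v9 WRITE d 26 -> skip
  v10 WRITE d 11 -> skip
  v11 WRITE d 88 -> skip
  v12 WRITE c 19 -> keep
  v13 WRITE c 24 -> keep
  v14 WRITE c 46 -> drop (> snap)
  v15 WRITE c 47 -> drop (> snap)
  v16 WRITE c 32 -> drop (> snap)
  v17 WRITE b 83 -> skip
  v18 WRITE a 20 -> skip
  v19 WRITE d 10 -> skip
  v20 WRITE d 25 -> skip
  v21 WRITE a 84 -> skip
  v22 WRITE c 75 -> drop (> snap)
  v23 WRITE b 92 -> skip
  v24 WRITE b 32 -> skip
  v25 WRITE b 85 -> skip
  v26 WRITE b 50 -> skip
  v27 WRITE c 32 -> drop (> snap)
  v28 WRITE a 96 -> skip
Collected: [(8, 46), (12, 19), (13, 24)]

Answer: v8 46
v12 19
v13 24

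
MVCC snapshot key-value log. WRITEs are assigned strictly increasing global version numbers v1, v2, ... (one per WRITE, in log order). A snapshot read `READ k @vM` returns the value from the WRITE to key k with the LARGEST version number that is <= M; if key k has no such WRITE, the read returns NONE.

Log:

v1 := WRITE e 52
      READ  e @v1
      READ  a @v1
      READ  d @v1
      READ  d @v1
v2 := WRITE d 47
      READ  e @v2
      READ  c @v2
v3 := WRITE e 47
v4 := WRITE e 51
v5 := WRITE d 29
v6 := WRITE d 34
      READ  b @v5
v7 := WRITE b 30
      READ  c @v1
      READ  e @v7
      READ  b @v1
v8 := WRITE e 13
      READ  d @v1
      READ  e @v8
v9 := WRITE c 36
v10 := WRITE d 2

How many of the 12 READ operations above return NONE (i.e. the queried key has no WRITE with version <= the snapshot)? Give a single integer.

Answer: 8

Derivation:
v1: WRITE e=52  (e history now [(1, 52)])
READ e @v1: history=[(1, 52)] -> pick v1 -> 52
READ a @v1: history=[] -> no version <= 1 -> NONE
READ d @v1: history=[] -> no version <= 1 -> NONE
READ d @v1: history=[] -> no version <= 1 -> NONE
v2: WRITE d=47  (d history now [(2, 47)])
READ e @v2: history=[(1, 52)] -> pick v1 -> 52
READ c @v2: history=[] -> no version <= 2 -> NONE
v3: WRITE e=47  (e history now [(1, 52), (3, 47)])
v4: WRITE e=51  (e history now [(1, 52), (3, 47), (4, 51)])
v5: WRITE d=29  (d history now [(2, 47), (5, 29)])
v6: WRITE d=34  (d history now [(2, 47), (5, 29), (6, 34)])
READ b @v5: history=[] -> no version <= 5 -> NONE
v7: WRITE b=30  (b history now [(7, 30)])
READ c @v1: history=[] -> no version <= 1 -> NONE
READ e @v7: history=[(1, 52), (3, 47), (4, 51)] -> pick v4 -> 51
READ b @v1: history=[(7, 30)] -> no version <= 1 -> NONE
v8: WRITE e=13  (e history now [(1, 52), (3, 47), (4, 51), (8, 13)])
READ d @v1: history=[(2, 47), (5, 29), (6, 34)] -> no version <= 1 -> NONE
READ e @v8: history=[(1, 52), (3, 47), (4, 51), (8, 13)] -> pick v8 -> 13
v9: WRITE c=36  (c history now [(9, 36)])
v10: WRITE d=2  (d history now [(2, 47), (5, 29), (6, 34), (10, 2)])
Read results in order: ['52', 'NONE', 'NONE', 'NONE', '52', 'NONE', 'NONE', 'NONE', '51', 'NONE', 'NONE', '13']
NONE count = 8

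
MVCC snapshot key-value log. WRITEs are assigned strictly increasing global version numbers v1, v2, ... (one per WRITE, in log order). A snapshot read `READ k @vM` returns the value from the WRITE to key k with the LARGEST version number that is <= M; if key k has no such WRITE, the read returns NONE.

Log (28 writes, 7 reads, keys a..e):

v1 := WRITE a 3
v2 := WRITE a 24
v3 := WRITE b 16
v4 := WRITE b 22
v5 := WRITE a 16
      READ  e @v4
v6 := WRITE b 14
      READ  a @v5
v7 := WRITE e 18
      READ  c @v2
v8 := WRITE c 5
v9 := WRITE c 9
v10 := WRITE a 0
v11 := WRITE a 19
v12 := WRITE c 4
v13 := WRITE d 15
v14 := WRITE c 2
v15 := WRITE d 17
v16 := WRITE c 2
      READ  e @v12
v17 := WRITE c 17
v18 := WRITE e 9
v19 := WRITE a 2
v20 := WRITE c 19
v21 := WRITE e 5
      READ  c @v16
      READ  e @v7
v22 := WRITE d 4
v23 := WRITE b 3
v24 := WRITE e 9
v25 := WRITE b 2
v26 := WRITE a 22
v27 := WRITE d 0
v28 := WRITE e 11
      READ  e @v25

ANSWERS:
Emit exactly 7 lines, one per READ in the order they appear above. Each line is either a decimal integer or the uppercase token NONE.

Answer: NONE
16
NONE
18
2
18
9

Derivation:
v1: WRITE a=3  (a history now [(1, 3)])
v2: WRITE a=24  (a history now [(1, 3), (2, 24)])
v3: WRITE b=16  (b history now [(3, 16)])
v4: WRITE b=22  (b history now [(3, 16), (4, 22)])
v5: WRITE a=16  (a history now [(1, 3), (2, 24), (5, 16)])
READ e @v4: history=[] -> no version <= 4 -> NONE
v6: WRITE b=14  (b history now [(3, 16), (4, 22), (6, 14)])
READ a @v5: history=[(1, 3), (2, 24), (5, 16)] -> pick v5 -> 16
v7: WRITE e=18  (e history now [(7, 18)])
READ c @v2: history=[] -> no version <= 2 -> NONE
v8: WRITE c=5  (c history now [(8, 5)])
v9: WRITE c=9  (c history now [(8, 5), (9, 9)])
v10: WRITE a=0  (a history now [(1, 3), (2, 24), (5, 16), (10, 0)])
v11: WRITE a=19  (a history now [(1, 3), (2, 24), (5, 16), (10, 0), (11, 19)])
v12: WRITE c=4  (c history now [(8, 5), (9, 9), (12, 4)])
v13: WRITE d=15  (d history now [(13, 15)])
v14: WRITE c=2  (c history now [(8, 5), (9, 9), (12, 4), (14, 2)])
v15: WRITE d=17  (d history now [(13, 15), (15, 17)])
v16: WRITE c=2  (c history now [(8, 5), (9, 9), (12, 4), (14, 2), (16, 2)])
READ e @v12: history=[(7, 18)] -> pick v7 -> 18
v17: WRITE c=17  (c history now [(8, 5), (9, 9), (12, 4), (14, 2), (16, 2), (17, 17)])
v18: WRITE e=9  (e history now [(7, 18), (18, 9)])
v19: WRITE a=2  (a history now [(1, 3), (2, 24), (5, 16), (10, 0), (11, 19), (19, 2)])
v20: WRITE c=19  (c history now [(8, 5), (9, 9), (12, 4), (14, 2), (16, 2), (17, 17), (20, 19)])
v21: WRITE e=5  (e history now [(7, 18), (18, 9), (21, 5)])
READ c @v16: history=[(8, 5), (9, 9), (12, 4), (14, 2), (16, 2), (17, 17), (20, 19)] -> pick v16 -> 2
READ e @v7: history=[(7, 18), (18, 9), (21, 5)] -> pick v7 -> 18
v22: WRITE d=4  (d history now [(13, 15), (15, 17), (22, 4)])
v23: WRITE b=3  (b history now [(3, 16), (4, 22), (6, 14), (23, 3)])
v24: WRITE e=9  (e history now [(7, 18), (18, 9), (21, 5), (24, 9)])
v25: WRITE b=2  (b history now [(3, 16), (4, 22), (6, 14), (23, 3), (25, 2)])
v26: WRITE a=22  (a history now [(1, 3), (2, 24), (5, 16), (10, 0), (11, 19), (19, 2), (26, 22)])
v27: WRITE d=0  (d history now [(13, 15), (15, 17), (22, 4), (27, 0)])
v28: WRITE e=11  (e history now [(7, 18), (18, 9), (21, 5), (24, 9), (28, 11)])
READ e @v25: history=[(7, 18), (18, 9), (21, 5), (24, 9), (28, 11)] -> pick v24 -> 9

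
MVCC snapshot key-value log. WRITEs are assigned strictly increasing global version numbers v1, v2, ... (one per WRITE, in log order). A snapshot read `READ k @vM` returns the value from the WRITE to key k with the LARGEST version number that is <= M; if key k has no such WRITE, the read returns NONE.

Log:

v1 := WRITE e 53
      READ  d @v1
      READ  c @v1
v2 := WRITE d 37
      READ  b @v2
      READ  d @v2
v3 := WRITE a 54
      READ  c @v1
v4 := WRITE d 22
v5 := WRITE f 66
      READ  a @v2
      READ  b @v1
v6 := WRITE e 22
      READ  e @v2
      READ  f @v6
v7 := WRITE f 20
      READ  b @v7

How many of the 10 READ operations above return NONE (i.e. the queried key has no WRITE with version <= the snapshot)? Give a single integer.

Answer: 7

Derivation:
v1: WRITE e=53  (e history now [(1, 53)])
READ d @v1: history=[] -> no version <= 1 -> NONE
READ c @v1: history=[] -> no version <= 1 -> NONE
v2: WRITE d=37  (d history now [(2, 37)])
READ b @v2: history=[] -> no version <= 2 -> NONE
READ d @v2: history=[(2, 37)] -> pick v2 -> 37
v3: WRITE a=54  (a history now [(3, 54)])
READ c @v1: history=[] -> no version <= 1 -> NONE
v4: WRITE d=22  (d history now [(2, 37), (4, 22)])
v5: WRITE f=66  (f history now [(5, 66)])
READ a @v2: history=[(3, 54)] -> no version <= 2 -> NONE
READ b @v1: history=[] -> no version <= 1 -> NONE
v6: WRITE e=22  (e history now [(1, 53), (6, 22)])
READ e @v2: history=[(1, 53), (6, 22)] -> pick v1 -> 53
READ f @v6: history=[(5, 66)] -> pick v5 -> 66
v7: WRITE f=20  (f history now [(5, 66), (7, 20)])
READ b @v7: history=[] -> no version <= 7 -> NONE
Read results in order: ['NONE', 'NONE', 'NONE', '37', 'NONE', 'NONE', 'NONE', '53', '66', 'NONE']
NONE count = 7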